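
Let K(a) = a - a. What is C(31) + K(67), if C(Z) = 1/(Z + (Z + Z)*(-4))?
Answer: -1/217 ≈ -0.0046083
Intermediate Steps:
K(a) = 0
C(Z) = -1/(7*Z) (C(Z) = 1/(Z + (2*Z)*(-4)) = 1/(Z - 8*Z) = 1/(-7*Z) = -1/(7*Z))
C(31) + K(67) = -⅐/31 + 0 = -⅐*1/31 + 0 = -1/217 + 0 = -1/217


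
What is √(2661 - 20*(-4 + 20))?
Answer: √2341 ≈ 48.384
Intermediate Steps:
√(2661 - 20*(-4 + 20)) = √(2661 - 20*16) = √(2661 - 320) = √2341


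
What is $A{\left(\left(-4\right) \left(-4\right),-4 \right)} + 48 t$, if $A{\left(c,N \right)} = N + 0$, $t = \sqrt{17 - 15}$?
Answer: $-4 + 48 \sqrt{2} \approx 63.882$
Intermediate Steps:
$t = \sqrt{2} \approx 1.4142$
$A{\left(c,N \right)} = N$
$A{\left(\left(-4\right) \left(-4\right),-4 \right)} + 48 t = -4 + 48 \sqrt{2}$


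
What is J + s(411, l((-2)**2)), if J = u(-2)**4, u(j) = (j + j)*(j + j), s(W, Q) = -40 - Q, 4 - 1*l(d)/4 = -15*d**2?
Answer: 64520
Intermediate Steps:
l(d) = 16 + 60*d**2 (l(d) = 16 - (-60)*d**2 = 16 + 60*d**2)
u(j) = 4*j**2 (u(j) = (2*j)*(2*j) = 4*j**2)
J = 65536 (J = (4*(-2)**2)**4 = (4*4)**4 = 16**4 = 65536)
J + s(411, l((-2)**2)) = 65536 + (-40 - (16 + 60*((-2)**2)**2)) = 65536 + (-40 - (16 + 60*4**2)) = 65536 + (-40 - (16 + 60*16)) = 65536 + (-40 - (16 + 960)) = 65536 + (-40 - 1*976) = 65536 + (-40 - 976) = 65536 - 1016 = 64520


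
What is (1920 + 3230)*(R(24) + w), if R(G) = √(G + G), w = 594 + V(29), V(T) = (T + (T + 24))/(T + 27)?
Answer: 42932975/14 + 20600*√3 ≈ 3.1023e+6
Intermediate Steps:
V(T) = (24 + 2*T)/(27 + T) (V(T) = (T + (24 + T))/(27 + T) = (24 + 2*T)/(27 + T))
w = 16673/28 (w = 594 + 2*(12 + 29)/(27 + 29) = 594 + 2*41/56 = 594 + 2*(1/56)*41 = 594 + 41/28 = 16673/28 ≈ 595.46)
R(G) = √2*√G (R(G) = √(2*G) = √2*√G)
(1920 + 3230)*(R(24) + w) = (1920 + 3230)*(√2*√24 + 16673/28) = 5150*(√2*(2*√6) + 16673/28) = 5150*(4*√3 + 16673/28) = 5150*(16673/28 + 4*√3) = 42932975/14 + 20600*√3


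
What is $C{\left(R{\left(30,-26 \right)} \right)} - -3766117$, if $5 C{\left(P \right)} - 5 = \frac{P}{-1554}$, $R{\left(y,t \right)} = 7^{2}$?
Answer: $\frac{4180390973}{1110} \approx 3.7661 \cdot 10^{6}$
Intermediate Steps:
$R{\left(y,t \right)} = 49$
$C{\left(P \right)} = 1 - \frac{P}{7770}$ ($C{\left(P \right)} = 1 + \frac{P \frac{1}{-1554}}{5} = 1 + \frac{P \left(- \frac{1}{1554}\right)}{5} = 1 + \frac{\left(- \frac{1}{1554}\right) P}{5} = 1 - \frac{P}{7770}$)
$C{\left(R{\left(30,-26 \right)} \right)} - -3766117 = \left(1 - \frac{7}{1110}\right) - -3766117 = \left(1 - \frac{7}{1110}\right) + 3766117 = \frac{1103}{1110} + 3766117 = \frac{4180390973}{1110}$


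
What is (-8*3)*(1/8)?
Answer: -3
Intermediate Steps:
(-8*3)*(1/8) = -24/8 = -24*1/8 = -3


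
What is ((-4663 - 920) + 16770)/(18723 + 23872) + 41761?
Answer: 1778820982/42595 ≈ 41761.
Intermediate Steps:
((-4663 - 920) + 16770)/(18723 + 23872) + 41761 = (-5583 + 16770)/42595 + 41761 = 11187*(1/42595) + 41761 = 11187/42595 + 41761 = 1778820982/42595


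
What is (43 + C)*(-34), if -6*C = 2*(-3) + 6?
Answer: -1462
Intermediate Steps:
C = 0 (C = -(2*(-3) + 6)/6 = -(-6 + 6)/6 = -⅙*0 = 0)
(43 + C)*(-34) = (43 + 0)*(-34) = 43*(-34) = -1462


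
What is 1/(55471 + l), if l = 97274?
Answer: 1/152745 ≈ 6.5469e-6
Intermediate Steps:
1/(55471 + l) = 1/(55471 + 97274) = 1/152745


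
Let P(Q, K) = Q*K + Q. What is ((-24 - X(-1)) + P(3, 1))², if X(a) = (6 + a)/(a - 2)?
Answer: 2401/9 ≈ 266.78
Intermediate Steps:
X(a) = (6 + a)/(-2 + a)
P(Q, K) = Q + K*Q (P(Q, K) = K*Q + Q = Q + K*Q)
((-24 - X(-1)) + P(3, 1))² = ((-24 - (6 - 1)/(-2 - 1)) + 3*(1 + 1))² = ((-24 - 5/(-3)) + 3*2)² = ((-24 - (-1)*5/3) + 6)² = ((-24 - 1*(-5/3)) + 6)² = ((-24 + 5/3) + 6)² = (-67/3 + 6)² = (-49/3)² = 2401/9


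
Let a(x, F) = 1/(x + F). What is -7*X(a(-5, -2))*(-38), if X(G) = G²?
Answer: 38/7 ≈ 5.4286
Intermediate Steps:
a(x, F) = 1/(F + x)
-7*X(a(-5, -2))*(-38) = -7/(-2 - 5)²*(-38) = -7*(1/(-7))²*(-38) = -7*(-⅐)²*(-38) = -7*1/49*(-38) = -⅐*(-38) = 38/7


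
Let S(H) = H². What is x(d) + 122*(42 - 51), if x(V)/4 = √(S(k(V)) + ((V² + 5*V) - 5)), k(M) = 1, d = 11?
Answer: -1098 + 8*√43 ≈ -1045.5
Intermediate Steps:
x(V) = 4*√(-4 + V² + 5*V) (x(V) = 4*√(1² + ((V² + 5*V) - 5)) = 4*√(1 + (-5 + V² + 5*V)) = 4*√(-4 + V² + 5*V))
x(d) + 122*(42 - 51) = 4*√(-4 + 11² + 5*11) + 122*(42 - 51) = 4*√(-4 + 121 + 55) + 122*(-9) = 4*√172 - 1098 = 4*(2*√43) - 1098 = 8*√43 - 1098 = -1098 + 8*√43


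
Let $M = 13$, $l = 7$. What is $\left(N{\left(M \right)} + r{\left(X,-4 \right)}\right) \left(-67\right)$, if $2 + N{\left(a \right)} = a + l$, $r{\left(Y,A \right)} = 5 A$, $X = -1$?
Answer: $134$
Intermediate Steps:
$N{\left(a \right)} = 5 + a$ ($N{\left(a \right)} = -2 + \left(a + 7\right) = -2 + \left(7 + a\right) = 5 + a$)
$\left(N{\left(M \right)} + r{\left(X,-4 \right)}\right) \left(-67\right) = \left(\left(5 + 13\right) + 5 \left(-4\right)\right) \left(-67\right) = \left(18 - 20\right) \left(-67\right) = \left(-2\right) \left(-67\right) = 134$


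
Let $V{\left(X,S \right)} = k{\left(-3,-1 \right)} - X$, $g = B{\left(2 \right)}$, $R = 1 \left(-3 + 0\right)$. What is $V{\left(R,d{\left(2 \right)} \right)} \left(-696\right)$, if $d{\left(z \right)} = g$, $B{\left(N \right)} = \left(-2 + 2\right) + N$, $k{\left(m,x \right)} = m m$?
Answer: $-8352$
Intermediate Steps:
$k{\left(m,x \right)} = m^{2}$
$B{\left(N \right)} = N$ ($B{\left(N \right)} = 0 + N = N$)
$R = -3$ ($R = 1 \left(-3\right) = -3$)
$g = 2$
$d{\left(z \right)} = 2$
$V{\left(X,S \right)} = 9 - X$ ($V{\left(X,S \right)} = \left(-3\right)^{2} - X = 9 - X$)
$V{\left(R,d{\left(2 \right)} \right)} \left(-696\right) = \left(9 - -3\right) \left(-696\right) = \left(9 + 3\right) \left(-696\right) = 12 \left(-696\right) = -8352$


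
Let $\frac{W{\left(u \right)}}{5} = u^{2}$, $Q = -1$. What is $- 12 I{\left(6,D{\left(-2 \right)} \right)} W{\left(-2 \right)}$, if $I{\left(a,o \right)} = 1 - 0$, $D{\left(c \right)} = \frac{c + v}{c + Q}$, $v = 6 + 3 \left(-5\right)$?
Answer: $-240$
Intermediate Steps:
$v = -9$ ($v = 6 - 15 = -9$)
$D{\left(c \right)} = \frac{-9 + c}{-1 + c}$ ($D{\left(c \right)} = \frac{c - 9}{c - 1} = \frac{-9 + c}{-1 + c}$)
$W{\left(u \right)} = 5 u^{2}$
$I{\left(a,o \right)} = 1$ ($I{\left(a,o \right)} = 1 + 0 = 1$)
$- 12 I{\left(6,D{\left(-2 \right)} \right)} W{\left(-2 \right)} = \left(-12\right) 1 \cdot 5 \left(-2\right)^{2} = - 12 \cdot 5 \cdot 4 = \left(-12\right) 20 = -240$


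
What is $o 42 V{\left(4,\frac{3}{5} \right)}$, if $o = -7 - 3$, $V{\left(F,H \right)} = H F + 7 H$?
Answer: $-2772$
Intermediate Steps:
$V{\left(F,H \right)} = 7 H + F H$ ($V{\left(F,H \right)} = F H + 7 H = 7 H + F H$)
$o = -10$
$o 42 V{\left(4,\frac{3}{5} \right)} = \left(-10\right) 42 \cdot \frac{3}{5} \left(7 + 4\right) = - 420 \cdot 3 \cdot \frac{1}{5} \cdot 11 = - 420 \cdot \frac{3}{5} \cdot 11 = \left(-420\right) \frac{33}{5} = -2772$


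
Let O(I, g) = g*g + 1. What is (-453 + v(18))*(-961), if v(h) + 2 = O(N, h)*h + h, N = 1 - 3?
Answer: -5201893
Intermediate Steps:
N = -2
O(I, g) = 1 + g² (O(I, g) = g² + 1 = 1 + g²)
v(h) = -2 + h + h*(1 + h²) (v(h) = -2 + ((1 + h²)*h + h) = -2 + (h*(1 + h²) + h) = -2 + (h + h*(1 + h²)) = -2 + h + h*(1 + h²))
(-453 + v(18))*(-961) = (-453 + (-2 + 18³ + 2*18))*(-961) = (-453 + (-2 + 5832 + 36))*(-961) = (-453 + 5866)*(-961) = 5413*(-961) = -5201893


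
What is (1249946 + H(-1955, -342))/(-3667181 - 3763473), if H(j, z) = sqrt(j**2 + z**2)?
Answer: -624973/3715327 - sqrt(3938989)/7430654 ≈ -0.16848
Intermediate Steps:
(1249946 + H(-1955, -342))/(-3667181 - 3763473) = (1249946 + sqrt((-1955)**2 + (-342)**2))/(-3667181 - 3763473) = (1249946 + sqrt(3822025 + 116964))/(-7430654) = (1249946 + sqrt(3938989))*(-1/7430654) = -624973/3715327 - sqrt(3938989)/7430654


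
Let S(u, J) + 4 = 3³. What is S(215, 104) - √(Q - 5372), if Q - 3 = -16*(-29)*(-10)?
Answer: 23 - I*√10009 ≈ 23.0 - 100.05*I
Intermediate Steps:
S(u, J) = 23 (S(u, J) = -4 + 3³ = -4 + 27 = 23)
Q = -4637 (Q = 3 - 16*(-29)*(-10) = 3 + 464*(-10) = 3 - 4640 = -4637)
S(215, 104) - √(Q - 5372) = 23 - √(-4637 - 5372) = 23 - √(-10009) = 23 - I*√10009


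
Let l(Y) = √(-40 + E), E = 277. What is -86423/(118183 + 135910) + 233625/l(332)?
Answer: -86423/254093 + 77875*√237/79 ≈ 15175.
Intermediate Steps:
l(Y) = √237 (l(Y) = √(-40 + 277) = √237)
-86423/(118183 + 135910) + 233625/l(332) = -86423/(118183 + 135910) + 233625/(√237) = -86423/254093 + 233625*(√237/237) = -86423*1/254093 + 77875*√237/79 = -86423/254093 + 77875*√237/79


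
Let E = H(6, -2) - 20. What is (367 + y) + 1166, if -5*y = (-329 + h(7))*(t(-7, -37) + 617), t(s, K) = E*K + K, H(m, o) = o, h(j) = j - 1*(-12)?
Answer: 87961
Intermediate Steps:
h(j) = 12 + j (h(j) = j + 12 = 12 + j)
E = -22 (E = -2 - 20 = -22)
t(s, K) = -21*K (t(s, K) = -22*K + K = -21*K)
y = 86428 (y = -(-329 + (12 + 7))*(-21*(-37) + 617)/5 = -(-329 + 19)*(777 + 617)/5 = -(-62)*1394 = -1/5*(-432140) = 86428)
(367 + y) + 1166 = (367 + 86428) + 1166 = 86795 + 1166 = 87961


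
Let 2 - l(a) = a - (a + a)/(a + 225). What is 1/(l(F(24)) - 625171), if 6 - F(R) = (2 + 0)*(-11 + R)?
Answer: -41/25631117 ≈ -1.5996e-6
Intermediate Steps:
F(R) = 28 - 2*R (F(R) = 6 - (2 + 0)*(-11 + R) = 6 - 2*(-11 + R) = 6 - (-22 + 2*R) = 6 + (22 - 2*R) = 28 - 2*R)
l(a) = 2 - a + 2*a/(225 + a) (l(a) = 2 - (a - (a + a)/(a + 225)) = 2 - (a - 2*a/(225 + a)) = 2 + (-a + 2*a/(225 + a)) = 2 - a + 2*a/(225 + a))
1/(l(F(24)) - 625171) = 1/((450 - (28 - 2*24)**2 - 221*(28 - 2*24))/(225 + (28 - 2*24)) - 625171) = 1/((450 - (28 - 48)**2 - 221*(28 - 48))/(225 + (28 - 48)) - 625171) = 1/((450 - 1*(-20)**2 - 221*(-20))/(225 - 20) - 625171) = 1/((450 - 1*400 + 4420)/205 - 625171) = 1/((450 - 400 + 4420)/205 - 625171) = 1/((1/205)*4470 - 625171) = 1/(894/41 - 625171) = 1/(-25631117/41) = -41/25631117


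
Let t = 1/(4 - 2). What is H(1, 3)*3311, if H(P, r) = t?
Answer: 3311/2 ≈ 1655.5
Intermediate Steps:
t = ½ (t = 1/2 = ½ ≈ 0.50000)
H(P, r) = ½
H(1, 3)*3311 = (½)*3311 = 3311/2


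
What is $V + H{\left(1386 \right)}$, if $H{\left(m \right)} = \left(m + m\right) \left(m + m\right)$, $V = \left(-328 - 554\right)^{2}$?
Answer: $8461908$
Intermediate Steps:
$V = 777924$ ($V = \left(-882\right)^{2} = 777924$)
$H{\left(m \right)} = 4 m^{2}$ ($H{\left(m \right)} = 2 m 2 m = 4 m^{2}$)
$V + H{\left(1386 \right)} = 777924 + 4 \cdot 1386^{2} = 777924 + 4 \cdot 1920996 = 777924 + 7683984 = 8461908$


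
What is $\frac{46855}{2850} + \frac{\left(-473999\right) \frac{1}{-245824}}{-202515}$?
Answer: $\frac{15550555554371}{945877899840} \approx 16.44$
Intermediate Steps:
$\frac{46855}{2850} + \frac{\left(-473999\right) \frac{1}{-245824}}{-202515} = 46855 \cdot \frac{1}{2850} + \left(-473999\right) \left(- \frac{1}{245824}\right) \left(- \frac{1}{202515}\right) = \frac{9371}{570} + \frac{473999}{245824} \left(- \frac{1}{202515}\right) = \frac{9371}{570} - \frac{473999}{49783047360} = \frac{15550555554371}{945877899840}$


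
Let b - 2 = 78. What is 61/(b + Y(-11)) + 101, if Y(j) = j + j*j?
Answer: 19251/190 ≈ 101.32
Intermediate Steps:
b = 80 (b = 2 + 78 = 80)
Y(j) = j + j**2
61/(b + Y(-11)) + 101 = 61/(80 - 11*(1 - 11)) + 101 = 61/(80 - 11*(-10)) + 101 = 61/(80 + 110) + 101 = 61/190 + 101 = 19251/190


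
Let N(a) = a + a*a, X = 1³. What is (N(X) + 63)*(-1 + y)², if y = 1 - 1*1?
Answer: 65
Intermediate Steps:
y = 0 (y = 1 - 1 = 0)
X = 1
N(a) = a + a²
(N(X) + 63)*(-1 + y)² = (1*(1 + 1) + 63)*(-1 + 0)² = (1*2 + 63)*(-1)² = (2 + 63)*1 = 65*1 = 65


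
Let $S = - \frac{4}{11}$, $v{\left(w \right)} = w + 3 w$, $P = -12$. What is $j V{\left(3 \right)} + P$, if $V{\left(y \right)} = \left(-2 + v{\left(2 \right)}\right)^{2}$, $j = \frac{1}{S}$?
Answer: $-111$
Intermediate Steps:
$v{\left(w \right)} = 4 w$
$S = - \frac{4}{11}$ ($S = \left(-4\right) \frac{1}{11} = - \frac{4}{11} \approx -0.36364$)
$j = - \frac{11}{4}$ ($j = \frac{1}{- \frac{4}{11}} = - \frac{11}{4} \approx -2.75$)
$V{\left(y \right)} = 36$ ($V{\left(y \right)} = \left(-2 + 4 \cdot 2\right)^{2} = \left(-2 + 8\right)^{2} = 6^{2} = 36$)
$j V{\left(3 \right)} + P = \left(- \frac{11}{4}\right) 36 - 12 = -99 - 12 = -111$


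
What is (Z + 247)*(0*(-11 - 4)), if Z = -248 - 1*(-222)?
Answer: 0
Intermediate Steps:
Z = -26 (Z = -248 + 222 = -26)
(Z + 247)*(0*(-11 - 4)) = (-26 + 247)*(0*(-11 - 4)) = 221*(0*(-15)) = 221*0 = 0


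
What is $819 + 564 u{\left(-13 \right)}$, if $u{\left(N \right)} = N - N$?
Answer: $819$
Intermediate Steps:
$u{\left(N \right)} = 0$
$819 + 564 u{\left(-13 \right)} = 819 + 564 \cdot 0 = 819 + 0 = 819$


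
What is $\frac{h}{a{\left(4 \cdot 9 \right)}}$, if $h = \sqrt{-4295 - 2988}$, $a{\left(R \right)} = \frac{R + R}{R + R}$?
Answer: $i \sqrt{7283} \approx 85.34 i$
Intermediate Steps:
$a{\left(R \right)} = 1$ ($a{\left(R \right)} = \frac{2 R}{2 R} = 2 R \frac{1}{2 R} = 1$)
$h = i \sqrt{7283}$ ($h = \sqrt{-7283} = i \sqrt{7283} \approx 85.34 i$)
$\frac{h}{a{\left(4 \cdot 9 \right)}} = \frac{i \sqrt{7283}}{1} = i \sqrt{7283} \cdot 1 = i \sqrt{7283}$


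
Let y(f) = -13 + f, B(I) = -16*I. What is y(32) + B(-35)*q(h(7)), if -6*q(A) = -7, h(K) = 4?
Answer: 2017/3 ≈ 672.33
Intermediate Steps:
q(A) = 7/6 (q(A) = -⅙*(-7) = 7/6)
y(32) + B(-35)*q(h(7)) = (-13 + 32) - 16*(-35)*(7/6) = 19 + 560*(7/6) = 19 + 1960/3 = 2017/3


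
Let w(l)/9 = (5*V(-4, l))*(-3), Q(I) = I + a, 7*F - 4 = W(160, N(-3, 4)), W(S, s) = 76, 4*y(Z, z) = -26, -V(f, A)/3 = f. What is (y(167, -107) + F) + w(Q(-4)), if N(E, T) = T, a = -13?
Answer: -22611/14 ≈ -1615.1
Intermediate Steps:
V(f, A) = -3*f
y(Z, z) = -13/2 (y(Z, z) = (¼)*(-26) = -13/2)
F = 80/7 (F = 4/7 + (⅐)*76 = 4/7 + 76/7 = 80/7 ≈ 11.429)
Q(I) = -13 + I (Q(I) = I - 13 = -13 + I)
w(l) = -1620 (w(l) = 9*((5*(-3*(-4)))*(-3)) = 9*((5*12)*(-3)) = 9*(60*(-3)) = 9*(-180) = -1620)
(y(167, -107) + F) + w(Q(-4)) = (-13/2 + 80/7) - 1620 = 69/14 - 1620 = -22611/14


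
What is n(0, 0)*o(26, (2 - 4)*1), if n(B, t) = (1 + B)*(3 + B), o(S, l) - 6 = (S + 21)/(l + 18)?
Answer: 429/16 ≈ 26.813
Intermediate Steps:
o(S, l) = 6 + (21 + S)/(18 + l) (o(S, l) = 6 + (S + 21)/(l + 18) = 6 + (21 + S)/(18 + l))
n(0, 0)*o(26, (2 - 4)*1) = (3 + 0² + 4*0)*((129 + 26 + 6*((2 - 4)*1))/(18 + (2 - 4)*1)) = (3 + 0 + 0)*((129 + 26 + 6*(-2*1))/(18 - 2*1)) = 3*((129 + 26 + 6*(-2))/(18 - 2)) = 3*((129 + 26 - 12)/16) = 3*((1/16)*143) = 3*(143/16) = 429/16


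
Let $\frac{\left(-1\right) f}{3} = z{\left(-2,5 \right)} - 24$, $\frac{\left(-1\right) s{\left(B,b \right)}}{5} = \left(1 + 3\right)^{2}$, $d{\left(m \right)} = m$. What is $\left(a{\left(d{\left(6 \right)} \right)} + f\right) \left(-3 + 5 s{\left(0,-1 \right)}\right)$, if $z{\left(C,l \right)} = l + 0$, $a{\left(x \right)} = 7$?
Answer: $-25792$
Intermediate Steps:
$s{\left(B,b \right)} = -80$ ($s{\left(B,b \right)} = - 5 \left(1 + 3\right)^{2} = - 5 \cdot 4^{2} = \left(-5\right) 16 = -80$)
$z{\left(C,l \right)} = l$
$f = 57$ ($f = - 3 \left(5 - 24\right) = \left(-3\right) \left(-19\right) = 57$)
$\left(a{\left(d{\left(6 \right)} \right)} + f\right) \left(-3 + 5 s{\left(0,-1 \right)}\right) = \left(7 + 57\right) \left(-3 + 5 \left(-80\right)\right) = 64 \left(-3 - 400\right) = 64 \left(-403\right) = -25792$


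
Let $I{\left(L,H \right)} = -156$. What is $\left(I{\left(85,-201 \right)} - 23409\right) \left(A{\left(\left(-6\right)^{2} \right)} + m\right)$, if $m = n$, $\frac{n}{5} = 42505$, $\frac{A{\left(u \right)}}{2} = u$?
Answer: $-5009848305$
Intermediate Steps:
$A{\left(u \right)} = 2 u$
$n = 212525$ ($n = 5 \cdot 42505 = 212525$)
$m = 212525$
$\left(I{\left(85,-201 \right)} - 23409\right) \left(A{\left(\left(-6\right)^{2} \right)} + m\right) = \left(-156 - 23409\right) \left(2 \left(-6\right)^{2} + 212525\right) = - 23565 \left(2 \cdot 36 + 212525\right) = - 23565 \left(72 + 212525\right) = \left(-23565\right) 212597 = -5009848305$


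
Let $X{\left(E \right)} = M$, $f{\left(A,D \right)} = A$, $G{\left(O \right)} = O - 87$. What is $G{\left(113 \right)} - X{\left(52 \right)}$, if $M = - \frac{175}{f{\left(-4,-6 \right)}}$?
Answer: $- \frac{71}{4} \approx -17.75$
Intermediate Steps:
$G{\left(O \right)} = -87 + O$
$M = \frac{175}{4}$ ($M = - \frac{175}{-4} = \left(-175\right) \left(- \frac{1}{4}\right) = \frac{175}{4} \approx 43.75$)
$X{\left(E \right)} = \frac{175}{4}$
$G{\left(113 \right)} - X{\left(52 \right)} = \left(-87 + 113\right) - \frac{175}{4} = 26 - \frac{175}{4} = - \frac{71}{4}$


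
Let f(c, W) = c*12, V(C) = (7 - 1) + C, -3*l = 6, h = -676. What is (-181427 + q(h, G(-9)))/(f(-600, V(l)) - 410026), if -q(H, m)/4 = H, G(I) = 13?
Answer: 178723/417226 ≈ 0.42836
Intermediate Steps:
l = -2 (l = -1/3*6 = -2)
q(H, m) = -4*H
V(C) = 6 + C
f(c, W) = 12*c
(-181427 + q(h, G(-9)))/(f(-600, V(l)) - 410026) = (-181427 - 4*(-676))/(12*(-600) - 410026) = (-181427 + 2704)/(-7200 - 410026) = -178723/(-417226) = -178723*(-1/417226) = 178723/417226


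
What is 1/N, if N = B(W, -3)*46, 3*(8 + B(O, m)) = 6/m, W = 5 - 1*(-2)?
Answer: -3/1196 ≈ -0.0025084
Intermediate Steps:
W = 7 (W = 5 + 2 = 7)
B(O, m) = -8 + 2/m (B(O, m) = -8 + (6/m)/3 = -8 + 2/m)
N = -1196/3 (N = (-8 + 2/(-3))*46 = (-8 + 2*(-1/3))*46 = (-8 - 2/3)*46 = -26/3*46 = -1196/3 ≈ -398.67)
1/N = 1/(-1196/3) = -3/1196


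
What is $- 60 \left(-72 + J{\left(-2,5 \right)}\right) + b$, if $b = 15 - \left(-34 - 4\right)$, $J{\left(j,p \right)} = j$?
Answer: $4493$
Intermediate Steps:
$b = 53$ ($b = 15 - \left(-34 - 4\right) = 15 - -38 = 15 + 38 = 53$)
$- 60 \left(-72 + J{\left(-2,5 \right)}\right) + b = - 60 \left(-72 - 2\right) + 53 = \left(-60\right) \left(-74\right) + 53 = 4440 + 53 = 4493$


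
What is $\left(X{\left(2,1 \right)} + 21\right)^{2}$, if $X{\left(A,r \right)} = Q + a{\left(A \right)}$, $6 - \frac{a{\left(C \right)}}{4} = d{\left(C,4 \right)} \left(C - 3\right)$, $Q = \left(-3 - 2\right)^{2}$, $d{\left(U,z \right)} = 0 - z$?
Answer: $2916$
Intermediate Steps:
$d{\left(U,z \right)} = - z$
$Q = 25$ ($Q = \left(-5\right)^{2} = 25$)
$a{\left(C \right)} = -24 + 16 C$ ($a{\left(C \right)} = 24 - 4 \left(-1\right) 4 \left(C - 3\right) = 24 - 4 \left(- 4 \left(-3 + C\right)\right) = 24 - 4 \left(12 - 4 C\right) = 24 + \left(-48 + 16 C\right) = -24 + 16 C$)
$X{\left(A,r \right)} = 1 + 16 A$ ($X{\left(A,r \right)} = 25 + \left(-24 + 16 A\right) = 1 + 16 A$)
$\left(X{\left(2,1 \right)} + 21\right)^{2} = \left(\left(1 + 16 \cdot 2\right) + 21\right)^{2} = \left(\left(1 + 32\right) + 21\right)^{2} = \left(33 + 21\right)^{2} = 54^{2} = 2916$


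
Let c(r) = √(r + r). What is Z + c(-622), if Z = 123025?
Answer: 123025 + 2*I*√311 ≈ 1.2303e+5 + 35.27*I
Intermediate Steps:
c(r) = √2*√r (c(r) = √(2*r) = √2*√r)
Z + c(-622) = 123025 + √2*√(-622) = 123025 + √2*(I*√622) = 123025 + 2*I*√311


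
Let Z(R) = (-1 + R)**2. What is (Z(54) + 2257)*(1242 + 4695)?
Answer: 30076842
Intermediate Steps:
(Z(54) + 2257)*(1242 + 4695) = ((-1 + 54)**2 + 2257)*(1242 + 4695) = (53**2 + 2257)*5937 = (2809 + 2257)*5937 = 5066*5937 = 30076842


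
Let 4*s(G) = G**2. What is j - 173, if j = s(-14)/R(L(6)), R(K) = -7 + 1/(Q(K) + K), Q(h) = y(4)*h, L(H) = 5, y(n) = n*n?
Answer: -106927/594 ≈ -180.01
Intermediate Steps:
y(n) = n**2
s(G) = G**2/4
Q(h) = 16*h (Q(h) = 4**2*h = 16*h)
R(K) = -7 + 1/(17*K) (R(K) = -7 + 1/(16*K + K) = -7 + 1/(17*K))
j = -4165/594 (j = ((1/4)*(-14)**2)/(-7 + (1/17)/5) = ((1/4)*196)/(-7 + (1/17)*(1/5)) = 49/(-7 + 1/85) = 49/(-594/85) = 49*(-85/594) = -4165/594 ≈ -7.0118)
j - 173 = -4165/594 - 173 = -106927/594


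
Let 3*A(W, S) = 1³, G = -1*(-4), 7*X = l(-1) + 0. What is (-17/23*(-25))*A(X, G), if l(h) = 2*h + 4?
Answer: 425/69 ≈ 6.1594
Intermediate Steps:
l(h) = 4 + 2*h
X = 2/7 (X = ((4 + 2*(-1)) + 0)/7 = ((4 - 2) + 0)/7 = (2 + 0)/7 = (⅐)*2 = 2/7 ≈ 0.28571)
G = 4
A(W, S) = ⅓ (A(W, S) = (⅓)*1³ = (⅓)*1 = ⅓)
(-17/23*(-25))*A(X, G) = (-17/23*(-25))*(⅓) = (-17*1/23*(-25))*(⅓) = -17/23*(-25)*(⅓) = (425/23)*(⅓) = 425/69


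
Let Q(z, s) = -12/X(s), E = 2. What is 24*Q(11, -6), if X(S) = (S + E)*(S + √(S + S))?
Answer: -9 - 3*I*√3 ≈ -9.0 - 5.1962*I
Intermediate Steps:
X(S) = (2 + S)*(S + √2*√S) (X(S) = (S + 2)*(S + √(S + S)) = (2 + S)*(S + √(2*S)) = (2 + S)*(S + √2*√S))
Q(z, s) = -12/(s² + 2*s + √2*s^(3/2) + 2*√2*√s)
24*Q(11, -6) = 24*(-12/((-6)² + 2*(-6) + √2*(-6)^(3/2) + 2*√2*√(-6))) = 24*(-12/(36 - 12 + √2*(-6*I*√6) + 2*√2*(I*√6))) = 24*(-12/(36 - 12 - 12*I*√3 + 4*I*√3)) = 24*(-12/(24 - 8*I*√3)) = -288/(24 - 8*I*√3)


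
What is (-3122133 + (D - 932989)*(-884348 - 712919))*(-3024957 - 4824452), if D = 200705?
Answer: -9181060810587844255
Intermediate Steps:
(-3122133 + (D - 932989)*(-884348 - 712919))*(-3024957 - 4824452) = (-3122133 + (200705 - 932989)*(-884348 - 712919))*(-3024957 - 4824452) = (-3122133 - 732284*(-1597267))*(-7849409) = (-3122133 + 1169653067828)*(-7849409) = 1169649945695*(-7849409) = -9181060810587844255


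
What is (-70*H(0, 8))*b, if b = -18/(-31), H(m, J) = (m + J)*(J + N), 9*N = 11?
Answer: -92960/31 ≈ -2998.7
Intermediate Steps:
N = 11/9 (N = (⅑)*11 = 11/9 ≈ 1.2222)
H(m, J) = (11/9 + J)*(J + m) (H(m, J) = (m + J)*(J + 11/9) = (J + m)*(11/9 + J) = (11/9 + J)*(J + m))
b = 18/31 (b = -18*(-1/31) = 18/31 ≈ 0.58065)
(-70*H(0, 8))*b = -70*(8² + (11/9)*8 + (11/9)*0 + 8*0)*(18/31) = -70*(64 + 88/9 + 0 + 0)*(18/31) = -70*664/9*(18/31) = -46480/9*18/31 = -92960/31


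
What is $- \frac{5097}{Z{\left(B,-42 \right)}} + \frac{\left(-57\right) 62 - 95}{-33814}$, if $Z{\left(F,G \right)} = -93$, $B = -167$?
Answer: $\frac{57562485}{1048234} \approx 54.914$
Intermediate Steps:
$- \frac{5097}{Z{\left(B,-42 \right)}} + \frac{\left(-57\right) 62 - 95}{-33814} = - \frac{5097}{-93} + \frac{\left(-57\right) 62 - 95}{-33814} = \left(-5097\right) \left(- \frac{1}{93}\right) + \left(-3534 - 95\right) \left(- \frac{1}{33814}\right) = \frac{1699}{31} - - \frac{3629}{33814} = \frac{1699}{31} + \frac{3629}{33814} = \frac{57562485}{1048234}$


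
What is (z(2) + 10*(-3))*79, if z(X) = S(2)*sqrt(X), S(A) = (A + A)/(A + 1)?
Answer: -2370 + 316*sqrt(2)/3 ≈ -2221.0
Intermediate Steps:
S(A) = 2*A/(1 + A) (S(A) = (2*A)/(1 + A) = 2*A/(1 + A))
z(X) = 4*sqrt(X)/3 (z(X) = (2*2/(1 + 2))*sqrt(X) = (2*2/3)*sqrt(X) = (2*2*(1/3))*sqrt(X) = 4*sqrt(X)/3)
(z(2) + 10*(-3))*79 = (4*sqrt(2)/3 + 10*(-3))*79 = (4*sqrt(2)/3 - 30)*79 = (-30 + 4*sqrt(2)/3)*79 = -2370 + 316*sqrt(2)/3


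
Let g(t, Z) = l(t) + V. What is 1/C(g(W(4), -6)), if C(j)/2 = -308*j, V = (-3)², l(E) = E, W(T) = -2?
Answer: -1/4312 ≈ -0.00023191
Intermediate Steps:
V = 9
g(t, Z) = 9 + t (g(t, Z) = t + 9 = 9 + t)
C(j) = -616*j (C(j) = 2*(-308*j) = -616*j)
1/C(g(W(4), -6)) = 1/(-616*(9 - 2)) = 1/(-616*7) = 1/(-4312) = -1/4312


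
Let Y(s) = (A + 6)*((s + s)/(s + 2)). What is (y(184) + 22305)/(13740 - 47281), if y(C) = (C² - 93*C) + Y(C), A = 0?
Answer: -1210887/1039771 ≈ -1.1646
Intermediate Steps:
Y(s) = 12*s/(2 + s) (Y(s) = (0 + 6)*((s + s)/(s + 2)) = 6*((2*s)/(2 + s)) = 6*(2*s/(2 + s)) = 12*s/(2 + s))
y(C) = C² - 93*C + 12*C/(2 + C) (y(C) = (C² - 93*C) + 12*C/(2 + C) = C² - 93*C + 12*C/(2 + C))
(y(184) + 22305)/(13740 - 47281) = (184*(12 + (-93 + 184)*(2 + 184))/(2 + 184) + 22305)/(13740 - 47281) = (184*(12 + 91*186)/186 + 22305)/(-33541) = (184*(1/186)*(12 + 16926) + 22305)*(-1/33541) = (184*(1/186)*16938 + 22305)*(-1/33541) = (519432/31 + 22305)*(-1/33541) = (1210887/31)*(-1/33541) = -1210887/1039771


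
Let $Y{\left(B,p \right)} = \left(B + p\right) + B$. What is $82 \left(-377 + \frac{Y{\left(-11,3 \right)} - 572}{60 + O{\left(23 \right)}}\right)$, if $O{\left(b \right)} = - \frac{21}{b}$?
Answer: $- \frac{14375584}{453} \approx -31734.0$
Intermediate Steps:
$Y{\left(B,p \right)} = p + 2 B$
$82 \left(-377 + \frac{Y{\left(-11,3 \right)} - 572}{60 + O{\left(23 \right)}}\right) = 82 \left(-377 + \frac{\left(3 + 2 \left(-11\right)\right) - 572}{60 - \frac{21}{23}}\right) = 82 \left(-377 + \frac{\left(3 - 22\right) - 572}{60 - \frac{21}{23}}\right) = 82 \left(-377 + \frac{-19 - 572}{60 - \frac{21}{23}}\right) = 82 \left(-377 - \frac{591}{\frac{1359}{23}}\right) = 82 \left(-377 - \frac{4531}{453}\right) = 82 \left(- \frac{175312}{453}\right) = - \frac{14375584}{453}$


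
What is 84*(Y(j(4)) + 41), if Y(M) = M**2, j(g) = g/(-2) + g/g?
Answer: 3528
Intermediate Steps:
j(g) = 1 - g/2 (j(g) = g*(-1/2) + 1 = -g/2 + 1 = 1 - g/2)
84*(Y(j(4)) + 41) = 84*((1 - 1/2*4)**2 + 41) = 84*((1 - 2)**2 + 41) = 84*((-1)**2 + 41) = 84*(1 + 41) = 84*42 = 3528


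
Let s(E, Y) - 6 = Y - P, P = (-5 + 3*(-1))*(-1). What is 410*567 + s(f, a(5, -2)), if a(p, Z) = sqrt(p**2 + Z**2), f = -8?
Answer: 232468 + sqrt(29) ≈ 2.3247e+5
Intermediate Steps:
P = 8 (P = (-5 - 3)*(-1) = -8*(-1) = 8)
a(p, Z) = sqrt(Z**2 + p**2)
s(E, Y) = -2 + Y (s(E, Y) = 6 + (Y - 1*8) = 6 + (Y - 8) = 6 + (-8 + Y) = -2 + Y)
410*567 + s(f, a(5, -2)) = 410*567 + (-2 + sqrt((-2)**2 + 5**2)) = 232470 + (-2 + sqrt(4 + 25)) = 232470 + (-2 + sqrt(29)) = 232468 + sqrt(29)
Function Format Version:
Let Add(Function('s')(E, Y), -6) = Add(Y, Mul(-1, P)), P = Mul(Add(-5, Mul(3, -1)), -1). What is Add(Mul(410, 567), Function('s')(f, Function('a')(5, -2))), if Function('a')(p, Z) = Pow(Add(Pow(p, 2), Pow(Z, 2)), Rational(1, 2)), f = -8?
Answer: Add(232468, Pow(29, Rational(1, 2))) ≈ 2.3247e+5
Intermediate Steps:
P = 8 (P = Mul(Add(-5, -3), -1) = Mul(-8, -1) = 8)
Function('a')(p, Z) = Pow(Add(Pow(Z, 2), Pow(p, 2)), Rational(1, 2))
Function('s')(E, Y) = Add(-2, Y) (Function('s')(E, Y) = Add(6, Add(Y, Mul(-1, 8))) = Add(6, Add(Y, -8)) = Add(6, Add(-8, Y)) = Add(-2, Y))
Add(Mul(410, 567), Function('s')(f, Function('a')(5, -2))) = Add(Mul(410, 567), Add(-2, Pow(Add(Pow(-2, 2), Pow(5, 2)), Rational(1, 2)))) = Add(232470, Add(-2, Pow(Add(4, 25), Rational(1, 2)))) = Add(232470, Add(-2, Pow(29, Rational(1, 2)))) = Add(232468, Pow(29, Rational(1, 2)))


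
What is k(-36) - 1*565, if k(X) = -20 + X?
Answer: -621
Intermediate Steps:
k(-36) - 1*565 = (-20 - 36) - 1*565 = -56 - 565 = -621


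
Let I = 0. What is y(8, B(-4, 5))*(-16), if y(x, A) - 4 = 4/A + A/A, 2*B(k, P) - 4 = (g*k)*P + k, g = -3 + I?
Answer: -1232/15 ≈ -82.133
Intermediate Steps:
g = -3 (g = -3 + 0 = -3)
B(k, P) = 2 + k/2 - 3*P*k/2 (B(k, P) = 2 + ((-3*k)*P + k)/2 = 2 + (-3*P*k + k)/2 = 2 + (k - 3*P*k)/2 = 2 + (k/2 - 3*P*k/2) = 2 + k/2 - 3*P*k/2)
y(x, A) = 5 + 4/A (y(x, A) = 4 + (4/A + A/A) = 4 + (4/A + 1) = 4 + (1 + 4/A) = 5 + 4/A)
y(8, B(-4, 5))*(-16) = (5 + 4/(2 + (½)*(-4) - 3/2*5*(-4)))*(-16) = (5 + 4/(2 - 2 + 30))*(-16) = (5 + 4/30)*(-16) = (5 + 4*(1/30))*(-16) = (5 + 2/15)*(-16) = (77/15)*(-16) = -1232/15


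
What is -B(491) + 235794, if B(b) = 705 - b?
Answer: 235580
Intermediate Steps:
-B(491) + 235794 = -(705 - 1*491) + 235794 = -(705 - 491) + 235794 = -1*214 + 235794 = -214 + 235794 = 235580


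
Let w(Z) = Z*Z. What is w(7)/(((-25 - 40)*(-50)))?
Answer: 49/3250 ≈ 0.015077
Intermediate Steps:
w(Z) = Z²
w(7)/(((-25 - 40)*(-50))) = 7²/(((-25 - 40)*(-50))) = 49/((-65*(-50))) = 49/3250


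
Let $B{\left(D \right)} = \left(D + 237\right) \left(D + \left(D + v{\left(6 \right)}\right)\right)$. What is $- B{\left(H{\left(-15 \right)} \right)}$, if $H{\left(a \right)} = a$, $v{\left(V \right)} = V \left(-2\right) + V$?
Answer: $7992$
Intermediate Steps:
$v{\left(V \right)} = - V$ ($v{\left(V \right)} = - 2 V + V = - V$)
$B{\left(D \right)} = \left(-6 + 2 D\right) \left(237 + D\right)$ ($B{\left(D \right)} = \left(D + 237\right) \left(D + \left(D - 6\right)\right) = \left(237 + D\right) \left(D + \left(D - 6\right)\right) = \left(237 + D\right) \left(D + \left(-6 + D\right)\right) = \left(237 + D\right) \left(-6 + 2 D\right) = \left(-6 + 2 D\right) \left(237 + D\right)$)
$- B{\left(H{\left(-15 \right)} \right)} = - (-1422 + 2 \left(-15\right)^{2} + 468 \left(-15\right)) = - (-1422 + 2 \cdot 225 - 7020) = - (-1422 + 450 - 7020) = \left(-1\right) \left(-7992\right) = 7992$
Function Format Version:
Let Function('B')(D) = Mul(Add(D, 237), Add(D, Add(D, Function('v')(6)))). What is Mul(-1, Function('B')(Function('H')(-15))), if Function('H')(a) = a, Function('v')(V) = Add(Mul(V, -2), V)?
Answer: 7992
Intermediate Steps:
Function('v')(V) = Mul(-1, V) (Function('v')(V) = Add(Mul(-2, V), V) = Mul(-1, V))
Function('B')(D) = Mul(Add(-6, Mul(2, D)), Add(237, D)) (Function('B')(D) = Mul(Add(D, 237), Add(D, Add(D, Mul(-1, 6)))) = Mul(Add(237, D), Add(D, Add(D, -6))) = Mul(Add(237, D), Add(D, Add(-6, D))) = Mul(Add(237, D), Add(-6, Mul(2, D))) = Mul(Add(-6, Mul(2, D)), Add(237, D)))
Mul(-1, Function('B')(Function('H')(-15))) = Mul(-1, Add(-1422, Mul(2, Pow(-15, 2)), Mul(468, -15))) = Mul(-1, Add(-1422, Mul(2, 225), -7020)) = Mul(-1, Add(-1422, 450, -7020)) = Mul(-1, -7992) = 7992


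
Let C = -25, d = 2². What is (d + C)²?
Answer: 441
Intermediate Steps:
d = 4
(d + C)² = (4 - 25)² = (-21)² = 441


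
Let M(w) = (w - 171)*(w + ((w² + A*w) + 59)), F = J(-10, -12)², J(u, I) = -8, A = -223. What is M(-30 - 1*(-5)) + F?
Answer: -1221800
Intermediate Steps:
F = 64 (F = (-8)² = 64)
M(w) = (-171 + w)*(59 + w² - 222*w) (M(w) = (w - 171)*(w + ((w² - 223*w) + 59)) = (-171 + w)*(w + (59 + w² - 223*w)) = (-171 + w)*(59 + w² - 222*w))
M(-30 - 1*(-5)) + F = (-10089 + (-30 - 1*(-5))³ - 393*(-30 - 1*(-5))² + 38021*(-30 - 1*(-5))) + 64 = (-10089 + (-30 + 5)³ - 393*(-30 + 5)² + 38021*(-30 + 5)) + 64 = (-10089 + (-25)³ - 393*(-25)² + 38021*(-25)) + 64 = (-10089 - 15625 - 393*625 - 950525) + 64 = (-10089 - 15625 - 245625 - 950525) + 64 = -1221864 + 64 = -1221800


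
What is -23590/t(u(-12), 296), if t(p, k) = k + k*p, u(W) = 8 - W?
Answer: -1685/444 ≈ -3.7950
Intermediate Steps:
-23590/t(u(-12), 296) = -23590*1/(296*(1 + (8 - 1*(-12)))) = -23590*1/(296*(1 + (8 + 12))) = -23590*1/(296*(1 + 20)) = -23590/(296*21) = -23590/6216 = -23590*1/6216 = -1685/444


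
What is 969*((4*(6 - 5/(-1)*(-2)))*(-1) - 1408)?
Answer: -1348848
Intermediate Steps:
969*((4*(6 - 5/(-1)*(-2)))*(-1) - 1408) = 969*((4*(6 - 5*(-1)*(-2)))*(-1) - 1408) = 969*((4*(6 + 5*(-2)))*(-1) - 1408) = 969*((4*(6 - 10))*(-1) - 1408) = 969*((4*(-4))*(-1) - 1408) = 969*(-16*(-1) - 1408) = 969*(16 - 1408) = 969*(-1392) = -1348848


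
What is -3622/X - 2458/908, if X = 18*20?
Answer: -521707/40860 ≈ -12.768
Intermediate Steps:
X = 360
-3622/X - 2458/908 = -3622/360 - 2458/908 = -3622*1/360 - 2458*1/908 = -1811/180 - 1229/454 = -521707/40860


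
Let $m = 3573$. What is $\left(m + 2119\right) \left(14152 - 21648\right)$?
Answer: $-42667232$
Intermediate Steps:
$\left(m + 2119\right) \left(14152 - 21648\right) = \left(3573 + 2119\right) \left(14152 - 21648\right) = 5692 \left(-7496\right) = -42667232$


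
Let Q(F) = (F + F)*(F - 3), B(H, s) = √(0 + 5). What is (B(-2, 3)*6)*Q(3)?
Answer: 0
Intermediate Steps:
B(H, s) = √5
Q(F) = 2*F*(-3 + F) (Q(F) = (2*F)*(-3 + F) = 2*F*(-3 + F))
(B(-2, 3)*6)*Q(3) = (√5*6)*(2*3*(-3 + 3)) = (6*√5)*(2*3*0) = (6*√5)*0 = 0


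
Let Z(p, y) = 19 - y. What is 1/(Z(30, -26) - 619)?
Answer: -1/574 ≈ -0.0017422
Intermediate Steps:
1/(Z(30, -26) - 619) = 1/((19 - 1*(-26)) - 619) = 1/((19 + 26) - 619) = 1/(45 - 619) = 1/(-574) = -1/574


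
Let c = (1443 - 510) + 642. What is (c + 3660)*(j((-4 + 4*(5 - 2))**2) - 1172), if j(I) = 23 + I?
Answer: -5679975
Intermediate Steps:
c = 1575 (c = 933 + 642 = 1575)
(c + 3660)*(j((-4 + 4*(5 - 2))**2) - 1172) = (1575 + 3660)*((23 + (-4 + 4*(5 - 2))**2) - 1172) = 5235*((23 + (-4 + 4*3)**2) - 1172) = 5235*((23 + (-4 + 12)**2) - 1172) = 5235*((23 + 8**2) - 1172) = 5235*((23 + 64) - 1172) = 5235*(87 - 1172) = 5235*(-1085) = -5679975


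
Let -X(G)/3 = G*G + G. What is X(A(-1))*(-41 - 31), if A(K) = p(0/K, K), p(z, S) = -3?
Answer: 1296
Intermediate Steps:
A(K) = -3
X(G) = -3*G - 3*G² (X(G) = -3*(G*G + G) = -3*(G² + G) = -3*(G + G²) = -3*G - 3*G²)
X(A(-1))*(-41 - 31) = (-3*(-3)*(1 - 3))*(-41 - 31) = -3*(-3)*(-2)*(-72) = -18*(-72) = 1296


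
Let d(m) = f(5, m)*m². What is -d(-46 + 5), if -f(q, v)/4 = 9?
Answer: 60516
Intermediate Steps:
f(q, v) = -36 (f(q, v) = -4*9 = -36)
d(m) = -36*m²
-d(-46 + 5) = -(-36)*(-46 + 5)² = -(-36)*(-41)² = -(-36)*1681 = -1*(-60516) = 60516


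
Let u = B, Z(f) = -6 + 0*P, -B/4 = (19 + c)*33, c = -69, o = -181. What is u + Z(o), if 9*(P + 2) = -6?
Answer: 6594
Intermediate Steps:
P = -8/3 (P = -2 + (⅑)*(-6) = -2 - ⅔ = -8/3 ≈ -2.6667)
B = 6600 (B = -4*(19 - 69)*33 = -(-200)*33 = -4*(-1650) = 6600)
Z(f) = -6 (Z(f) = -6 + 0*(-8/3) = -6 + 0 = -6)
u = 6600
u + Z(o) = 6600 - 6 = 6594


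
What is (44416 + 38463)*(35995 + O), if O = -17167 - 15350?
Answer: 288253162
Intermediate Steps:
O = -32517
(44416 + 38463)*(35995 + O) = (44416 + 38463)*(35995 - 32517) = 82879*3478 = 288253162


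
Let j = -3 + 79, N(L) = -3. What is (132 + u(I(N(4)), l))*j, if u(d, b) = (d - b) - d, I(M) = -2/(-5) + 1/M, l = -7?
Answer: 10564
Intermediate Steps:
j = 76
I(M) = ⅖ + 1/M (I(M) = -2*(-⅕) + 1/M = ⅖ + 1/M)
u(d, b) = -b
(132 + u(I(N(4)), l))*j = (132 - 1*(-7))*76 = (132 + 7)*76 = 139*76 = 10564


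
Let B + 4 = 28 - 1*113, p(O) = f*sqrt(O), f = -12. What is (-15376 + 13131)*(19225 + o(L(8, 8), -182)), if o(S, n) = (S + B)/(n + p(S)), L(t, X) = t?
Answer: -689974306145/15986 + 1091070*sqrt(2)/7993 ≈ -4.3161e+7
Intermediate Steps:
p(O) = -12*sqrt(O)
B = -89 (B = -4 + (28 - 1*113) = -4 + (28 - 113) = -4 - 85 = -89)
o(S, n) = (-89 + S)/(n - 12*sqrt(S)) (o(S, n) = (S - 89)/(n - 12*sqrt(S)) = (-89 + S)/(n - 12*sqrt(S)))
(-15376 + 13131)*(19225 + o(L(8, 8), -182)) = (-15376 + 13131)*(19225 + (89 - 1*8)/(-1*(-182) + 12*sqrt(8))) = -2245*(19225 + (89 - 8)/(182 + 12*(2*sqrt(2)))) = -2245*(19225 + 81/(182 + 24*sqrt(2))) = -43160125 - 181845/(182 + 24*sqrt(2))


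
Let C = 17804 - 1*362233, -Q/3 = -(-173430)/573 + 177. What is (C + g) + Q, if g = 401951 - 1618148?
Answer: -298354417/191 ≈ -1.5621e+6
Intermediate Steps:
g = -1216197
Q = -274851/191 (Q = -3*(-(-173430)/573 + 177) = -3*(-470*(-123/191) + 177) = -3*(57810/191 + 177) = -3*91617/191 = -274851/191 ≈ -1439.0)
C = -344429 (C = 17804 - 362233 = -344429)
(C + g) + Q = (-344429 - 1216197) - 274851/191 = -1560626 - 274851/191 = -298354417/191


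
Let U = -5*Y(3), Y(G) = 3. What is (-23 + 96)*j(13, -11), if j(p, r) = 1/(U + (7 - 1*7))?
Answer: -73/15 ≈ -4.8667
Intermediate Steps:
U = -15 (U = -5*3 = -15)
j(p, r) = -1/15 (j(p, r) = 1/(-15 + (7 - 1*7)) = 1/(-15 + (7 - 7)) = 1/(-15 + 0) = 1/(-15) = -1/15)
(-23 + 96)*j(13, -11) = (-23 + 96)*(-1/15) = 73*(-1/15) = -73/15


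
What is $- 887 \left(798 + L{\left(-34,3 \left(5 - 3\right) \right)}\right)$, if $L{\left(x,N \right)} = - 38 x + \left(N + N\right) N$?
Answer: $-1917694$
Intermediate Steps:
$L{\left(x,N \right)} = - 38 x + 2 N^{2}$ ($L{\left(x,N \right)} = - 38 x + 2 N N = - 38 x + 2 N^{2}$)
$- 887 \left(798 + L{\left(-34,3 \left(5 - 3\right) \right)}\right) = - 887 \left(798 + \left(\left(-38\right) \left(-34\right) + 2 \left(3 \left(5 - 3\right)\right)^{2}\right)\right) = - 887 \left(798 + \left(1292 + 2 \left(3 \cdot 2\right)^{2}\right)\right) = - 887 \left(798 + \left(1292 + 2 \cdot 6^{2}\right)\right) = - 887 \left(798 + \left(1292 + 2 \cdot 36\right)\right) = - 887 \left(798 + \left(1292 + 72\right)\right) = - 887 \left(798 + 1364\right) = \left(-887\right) 2162 = -1917694$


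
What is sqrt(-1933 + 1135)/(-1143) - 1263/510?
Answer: -421/170 - I*sqrt(798)/1143 ≈ -2.4765 - 0.024715*I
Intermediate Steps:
sqrt(-1933 + 1135)/(-1143) - 1263/510 = sqrt(-798)*(-1/1143) - 1263*1/510 = (I*sqrt(798))*(-1/1143) - 421/170 = -I*sqrt(798)/1143 - 421/170 = -421/170 - I*sqrt(798)/1143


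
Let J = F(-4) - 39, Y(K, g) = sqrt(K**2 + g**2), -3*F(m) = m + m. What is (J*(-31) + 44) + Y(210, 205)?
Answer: 3511/3 + 5*sqrt(3445) ≈ 1463.8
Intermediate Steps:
F(m) = -2*m/3 (F(m) = -(m + m)/3 = -2*m/3)
J = -109/3 (J = -2/3*(-4) - 39 = 8/3 - 39 = -109/3 ≈ -36.333)
(J*(-31) + 44) + Y(210, 205) = (-109/3*(-31) + 44) + sqrt(210**2 + 205**2) = (3379/3 + 44) + sqrt(44100 + 42025) = 3511/3 + sqrt(86125) = 3511/3 + 5*sqrt(3445)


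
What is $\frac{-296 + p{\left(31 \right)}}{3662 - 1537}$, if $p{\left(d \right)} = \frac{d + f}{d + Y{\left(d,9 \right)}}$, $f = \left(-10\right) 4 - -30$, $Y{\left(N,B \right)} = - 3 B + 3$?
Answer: $- \frac{293}{2125} \approx -0.13788$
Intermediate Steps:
$Y{\left(N,B \right)} = 3 - 3 B$
$f = -10$ ($f = -40 + 30 = -10$)
$p{\left(d \right)} = \frac{-10 + d}{-24 + d}$ ($p{\left(d \right)} = \frac{d - 10}{d + \left(3 - 27\right)} = \frac{-10 + d}{d + \left(3 - 27\right)} = \frac{-10 + d}{d - 24} = \frac{-10 + d}{-24 + d}$)
$\frac{-296 + p{\left(31 \right)}}{3662 - 1537} = \frac{-296 + \frac{-10 + 31}{-24 + 31}}{3662 - 1537} = \frac{-296 + \frac{1}{7} \cdot 21}{2125} = \left(-296 + \frac{1}{7} \cdot 21\right) \frac{1}{2125} = \left(-296 + 3\right) \frac{1}{2125} = \left(-293\right) \frac{1}{2125} = - \frac{293}{2125}$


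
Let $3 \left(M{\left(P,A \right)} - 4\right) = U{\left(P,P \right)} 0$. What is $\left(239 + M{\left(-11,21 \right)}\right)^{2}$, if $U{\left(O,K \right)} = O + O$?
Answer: $59049$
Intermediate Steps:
$U{\left(O,K \right)} = 2 O$
$M{\left(P,A \right)} = 4$ ($M{\left(P,A \right)} = 4 + \frac{2 P 0}{3} = 4 + \frac{1}{3} \cdot 0 = 4 + 0 = 4$)
$\left(239 + M{\left(-11,21 \right)}\right)^{2} = \left(239 + 4\right)^{2} = 243^{2} = 59049$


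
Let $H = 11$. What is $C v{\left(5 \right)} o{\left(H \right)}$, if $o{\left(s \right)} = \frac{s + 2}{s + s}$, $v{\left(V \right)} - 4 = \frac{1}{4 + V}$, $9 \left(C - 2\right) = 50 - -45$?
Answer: $\frac{54353}{1782} \approx 30.501$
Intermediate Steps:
$C = \frac{113}{9}$ ($C = 2 + \frac{50 - -45}{9} = 2 + \frac{50 + 45}{9} = 2 + \frac{1}{9} \cdot 95 = 2 + \frac{95}{9} = \frac{113}{9} \approx 12.556$)
$v{\left(V \right)} = 4 + \frac{1}{4 + V}$
$o{\left(s \right)} = \frac{2 + s}{2 s}$
$C v{\left(5 \right)} o{\left(H \right)} = \frac{113 \frac{17 + 4 \cdot 5}{4 + 5}}{9} \frac{2 + 11}{2 \cdot 11} = \frac{113 \frac{17 + 20}{9}}{9} \cdot \frac{1}{2} \cdot \frac{1}{11} \cdot 13 = \frac{113 \cdot \frac{1}{9} \cdot 37}{9} \cdot \frac{13}{22} = \frac{113}{9} \cdot \frac{37}{9} \cdot \frac{13}{22} = \frac{4181}{81} \cdot \frac{13}{22} = \frac{54353}{1782}$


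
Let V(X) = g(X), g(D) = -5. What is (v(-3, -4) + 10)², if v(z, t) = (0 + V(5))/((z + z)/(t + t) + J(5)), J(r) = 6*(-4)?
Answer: 902500/8649 ≈ 104.35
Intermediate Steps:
J(r) = -24
V(X) = -5
v(z, t) = -5/(-24 + z/t) (v(z, t) = (0 - 5)/((z + z)/(t + t) - 24) = -5/((2*z)/((2*t)) - 24) = -5/((2*z)*(1/(2*t)) - 24) = -5/(z/t - 24) = -5/(-24 + z/t))
(v(-3, -4) + 10)² = (5*(-4)/(-1*(-3) + 24*(-4)) + 10)² = (5*(-4)/(3 - 96) + 10)² = (5*(-4)/(-93) + 10)² = (5*(-4)*(-1/93) + 10)² = (20/93 + 10)² = (950/93)² = 902500/8649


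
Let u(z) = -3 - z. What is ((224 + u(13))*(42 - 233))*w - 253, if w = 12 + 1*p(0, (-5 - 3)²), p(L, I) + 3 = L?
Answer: -357805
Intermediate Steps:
p(L, I) = -3 + L
w = 9 (w = 12 + 1*(-3 + 0) = 12 + 1*(-3) = 12 - 3 = 9)
((224 + u(13))*(42 - 233))*w - 253 = ((224 + (-3 - 1*13))*(42 - 233))*9 - 253 = ((224 + (-3 - 13))*(-191))*9 - 253 = ((224 - 16)*(-191))*9 - 253 = (208*(-191))*9 - 253 = -39728*9 - 253 = -357552 - 253 = -357805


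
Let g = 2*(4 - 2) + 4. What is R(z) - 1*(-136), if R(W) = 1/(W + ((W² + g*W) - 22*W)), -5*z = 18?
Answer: 203209/1494 ≈ 136.02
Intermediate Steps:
z = -18/5 (z = -⅕*18 = -18/5 ≈ -3.6000)
g = 8 (g = 2*2 + 4 = 4 + 4 = 8)
R(W) = 1/(W² - 13*W) (R(W) = 1/(W + ((W² + 8*W) - 22*W)) = 1/(W + (W² - 14*W)) = 1/(W² - 13*W))
R(z) - 1*(-136) = 1/((-18/5)*(-13 - 18/5)) - 1*(-136) = -5/(18*(-83/5)) + 136 = -5/18*(-5/83) + 136 = 25/1494 + 136 = 203209/1494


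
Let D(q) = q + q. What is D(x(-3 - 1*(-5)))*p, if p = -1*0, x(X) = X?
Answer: 0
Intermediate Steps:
p = 0
D(q) = 2*q
D(x(-3 - 1*(-5)))*p = (2*(-3 - 1*(-5)))*0 = (2*(-3 + 5))*0 = (2*2)*0 = 4*0 = 0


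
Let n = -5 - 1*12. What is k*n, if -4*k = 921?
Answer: 15657/4 ≈ 3914.3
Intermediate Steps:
k = -921/4 (k = -¼*921 = -921/4 ≈ -230.25)
n = -17 (n = -5 - 12 = -17)
k*n = -921/4*(-17) = 15657/4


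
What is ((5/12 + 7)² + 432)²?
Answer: 4918076641/20736 ≈ 2.3718e+5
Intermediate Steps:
((5/12 + 7)² + 432)² = ((89/12)² + 432)² = (7921/144 + 432)² = (70129/144)² = 4918076641/20736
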